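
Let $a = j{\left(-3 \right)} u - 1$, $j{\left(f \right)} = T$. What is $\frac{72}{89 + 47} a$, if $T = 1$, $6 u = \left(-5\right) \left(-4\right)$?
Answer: $\frac{21}{17} \approx 1.2353$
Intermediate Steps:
$u = \frac{10}{3}$ ($u = \frac{\left(-5\right) \left(-4\right)}{6} = \frac{1}{6} \cdot 20 = \frac{10}{3} \approx 3.3333$)
$j{\left(f \right)} = 1$
$a = \frac{7}{3}$ ($a = 1 \cdot \frac{10}{3} - 1 = \frac{10}{3} - 1 = \frac{7}{3} \approx 2.3333$)
$\frac{72}{89 + 47} a = \frac{72}{89 + 47} \cdot \frac{7}{3} = \frac{72}{136} \cdot \frac{7}{3} = 72 \cdot \frac{1}{136} \cdot \frac{7}{3} = \frac{9}{17} \cdot \frac{7}{3} = \frac{21}{17}$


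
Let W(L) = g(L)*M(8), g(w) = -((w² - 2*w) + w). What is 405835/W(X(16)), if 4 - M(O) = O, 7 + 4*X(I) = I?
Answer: 324668/9 ≈ 36074.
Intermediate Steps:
X(I) = -7/4 + I/4
g(w) = w - w² (g(w) = -(w² - w) = w - w²)
M(O) = 4 - O
W(L) = -4*L*(1 - L) (W(L) = (L*(1 - L))*(4 - 1*8) = (L*(1 - L))*(4 - 8) = (L*(1 - L))*(-4) = -4*L*(1 - L))
405835/W(X(16)) = 405835/((4*(-7/4 + (¼)*16)*(-1 + (-7/4 + (¼)*16)))) = 405835/((4*(-7/4 + 4)*(-1 + (-7/4 + 4)))) = 405835/((4*(9/4)*(-1 + 9/4))) = 405835/((4*(9/4)*(5/4))) = 405835/(45/4) = 405835*(4/45) = 324668/9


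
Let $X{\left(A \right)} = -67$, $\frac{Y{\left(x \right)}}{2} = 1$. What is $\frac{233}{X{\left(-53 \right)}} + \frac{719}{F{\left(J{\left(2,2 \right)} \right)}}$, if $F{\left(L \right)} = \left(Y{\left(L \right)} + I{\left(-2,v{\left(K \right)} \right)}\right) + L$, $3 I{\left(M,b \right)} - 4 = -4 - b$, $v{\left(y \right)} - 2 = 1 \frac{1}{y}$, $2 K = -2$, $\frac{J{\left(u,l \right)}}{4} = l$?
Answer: $\frac{137762}{1943} \approx 70.902$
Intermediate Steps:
$J{\left(u,l \right)} = 4 l$
$Y{\left(x \right)} = 2$ ($Y{\left(x \right)} = 2 \cdot 1 = 2$)
$K = -1$ ($K = \frac{1}{2} \left(-2\right) = -1$)
$v{\left(y \right)} = 2 + \frac{1}{y}$ ($v{\left(y \right)} = 2 + 1 \frac{1}{y} = 2 + \frac{1}{y}$)
$I{\left(M,b \right)} = - \frac{b}{3}$ ($I{\left(M,b \right)} = \frac{4}{3} + \frac{-4 - b}{3} = \frac{4}{3} - \left(\frac{4}{3} + \frac{b}{3}\right) = - \frac{b}{3}$)
$F{\left(L \right)} = \frac{5}{3} + L$ ($F{\left(L \right)} = \left(2 - \frac{2 + \frac{1}{-1}}{3}\right) + L = \left(2 - \frac{2 - 1}{3}\right) + L = \left(2 - \frac{1}{3}\right) + L = \frac{5}{3} + L$)
$\frac{233}{X{\left(-53 \right)}} + \frac{719}{F{\left(J{\left(2,2 \right)} \right)}} = \frac{233}{-67} + \frac{719}{\frac{5}{3} + 4 \cdot 2} = 233 \left(- \frac{1}{67}\right) + \frac{719}{\frac{5}{3} + 8} = - \frac{233}{67} + \frac{719}{\frac{29}{3}} = - \frac{233}{67} + 719 \cdot \frac{3}{29} = - \frac{233}{67} + \frac{2157}{29} = \frac{137762}{1943}$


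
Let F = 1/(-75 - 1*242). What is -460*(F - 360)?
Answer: 52495660/317 ≈ 1.6560e+5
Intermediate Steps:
F = -1/317 (F = 1/(-75 - 242) = 1/(-317) = -1/317 ≈ -0.0031546)
-460*(F - 360) = -460*(-1/317 - 360) = -460*(-114121/317) = 52495660/317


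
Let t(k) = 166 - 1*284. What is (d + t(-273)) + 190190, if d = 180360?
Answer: 370432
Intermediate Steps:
t(k) = -118 (t(k) = 166 - 284 = -118)
(d + t(-273)) + 190190 = (180360 - 118) + 190190 = 180242 + 190190 = 370432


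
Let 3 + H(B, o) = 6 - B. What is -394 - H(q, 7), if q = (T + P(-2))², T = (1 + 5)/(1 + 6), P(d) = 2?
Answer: -19053/49 ≈ -388.84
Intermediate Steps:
T = 6/7 ≈ 0.85714
q = 400/49 (q = (6/7 + 2)² = (20/7)² = 400/49 ≈ 8.1633)
H(B, o) = 3 - B (H(B, o) = -3 + (6 - B) = 3 - B)
-394 - H(q, 7) = -394 - (3 - 1*400/49) = -394 - (3 - 400/49) = -394 - 1*(-253/49) = -394 + 253/49 = -19053/49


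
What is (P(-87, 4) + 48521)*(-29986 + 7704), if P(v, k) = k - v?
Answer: -1083172584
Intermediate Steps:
(P(-87, 4) + 48521)*(-29986 + 7704) = ((4 - 1*(-87)) + 48521)*(-29986 + 7704) = ((4 + 87) + 48521)*(-22282) = (91 + 48521)*(-22282) = 48612*(-22282) = -1083172584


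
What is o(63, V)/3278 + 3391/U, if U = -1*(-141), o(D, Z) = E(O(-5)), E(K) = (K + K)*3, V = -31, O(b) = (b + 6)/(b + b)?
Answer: 55578067/2310990 ≈ 24.049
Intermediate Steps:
O(b) = (6 + b)/(2*b) (O(b) = (6 + b)/((2*b)) = (6 + b)*(1/(2*b)) = (6 + b)/(2*b))
E(K) = 6*K (E(K) = (2*K)*3 = 6*K)
o(D, Z) = -⅗ (o(D, Z) = 6*((½)*(6 - 5)/(-5)) = 6*((½)*(-⅕)*1) = 6*(-⅒) = -⅗)
U = 141
o(63, V)/3278 + 3391/U = -⅗/3278 + 3391/141 = -⅗*1/3278 + 3391*(1/141) = -3/16390 + 3391/141 = 55578067/2310990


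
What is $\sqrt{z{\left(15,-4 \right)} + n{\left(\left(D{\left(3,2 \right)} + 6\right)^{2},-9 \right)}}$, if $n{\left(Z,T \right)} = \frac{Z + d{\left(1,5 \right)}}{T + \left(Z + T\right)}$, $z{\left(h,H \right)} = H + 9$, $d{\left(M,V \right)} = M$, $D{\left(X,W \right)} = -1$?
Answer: $\frac{\sqrt{427}}{7} \approx 2.952$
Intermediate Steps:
$z{\left(h,H \right)} = 9 + H$
$n{\left(Z,T \right)} = \frac{1 + Z}{Z + 2 T}$ ($n{\left(Z,T \right)} = \frac{Z + 1}{T + \left(Z + T\right)} = \frac{1 + Z}{T + \left(T + Z\right)} = \frac{1 + Z}{Z + 2 T}$)
$\sqrt{z{\left(15,-4 \right)} + n{\left(\left(D{\left(3,2 \right)} + 6\right)^{2},-9 \right)}} = \sqrt{\left(9 - 4\right) + \frac{1 + \left(-1 + 6\right)^{2}}{\left(-1 + 6\right)^{2} + 2 \left(-9\right)}} = \sqrt{5 + \frac{1 + 5^{2}}{5^{2} - 18}} = \sqrt{5 + \frac{1 + 25}{25 - 18}} = \sqrt{5 + \frac{1}{7} \cdot 26} = \sqrt{5 + \frac{26}{7}} = \sqrt{\frac{61}{7}} = \frac{\sqrt{427}}{7}$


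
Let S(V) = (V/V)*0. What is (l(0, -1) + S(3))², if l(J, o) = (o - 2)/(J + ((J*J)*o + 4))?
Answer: 9/16 ≈ 0.56250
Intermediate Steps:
S(V) = 0 (S(V) = 1*0 = 0)
l(J, o) = (-2 + o)/(4 + J + o*J²) (l(J, o) = (-2 + o)/(J + (J²*o + 4)) = (-2 + o)/(J + (o*J² + 4)) = (-2 + o)/(J + (4 + o*J²)) = (-2 + o)/(4 + J + o*J²))
(l(0, -1) + S(3))² = ((-2 - 1)/(4 + 0 - 1*0²) + 0)² = (-3/(4 + 0 - 1*0) + 0)² = (-3/(4 + 0 + 0) + 0)² = (-3/4 + 0)² = ((¼)*(-3) + 0)² = (-¾ + 0)² = (-¾)² = 9/16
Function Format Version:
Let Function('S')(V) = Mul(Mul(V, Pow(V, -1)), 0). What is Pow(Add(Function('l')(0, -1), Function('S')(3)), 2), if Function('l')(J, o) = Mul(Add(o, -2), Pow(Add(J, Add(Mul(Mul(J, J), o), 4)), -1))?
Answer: Rational(9, 16) ≈ 0.56250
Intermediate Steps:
Function('S')(V) = 0 (Function('S')(V) = Mul(1, 0) = 0)
Function('l')(J, o) = Mul(Pow(Add(4, J, Mul(o, Pow(J, 2))), -1), Add(-2, o)) (Function('l')(J, o) = Mul(Add(-2, o), Pow(Add(J, Add(Mul(Pow(J, 2), o), 4)), -1)) = Mul(Add(-2, o), Pow(Add(J, Add(Mul(o, Pow(J, 2)), 4)), -1)) = Mul(Add(-2, o), Pow(Add(J, Add(4, Mul(o, Pow(J, 2)))), -1)) = Mul(Add(-2, o), Pow(Add(4, J, Mul(o, Pow(J, 2))), -1)) = Mul(Pow(Add(4, J, Mul(o, Pow(J, 2))), -1), Add(-2, o)))
Pow(Add(Function('l')(0, -1), Function('S')(3)), 2) = Pow(Add(Mul(Pow(Add(4, 0, Mul(-1, Pow(0, 2))), -1), Add(-2, -1)), 0), 2) = Pow(Add(Mul(Pow(Add(4, 0, Mul(-1, 0)), -1), -3), 0), 2) = Pow(Add(Mul(Pow(Add(4, 0, 0), -1), -3), 0), 2) = Pow(Add(Mul(Pow(4, -1), -3), 0), 2) = Pow(Add(Mul(Rational(1, 4), -3), 0), 2) = Pow(Add(Rational(-3, 4), 0), 2) = Pow(Rational(-3, 4), 2) = Rational(9, 16)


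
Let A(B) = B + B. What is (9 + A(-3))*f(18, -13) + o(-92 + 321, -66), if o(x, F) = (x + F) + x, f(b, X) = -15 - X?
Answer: 386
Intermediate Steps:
A(B) = 2*B
o(x, F) = F + 2*x (o(x, F) = (F + x) + x = F + 2*x)
(9 + A(-3))*f(18, -13) + o(-92 + 321, -66) = (9 + 2*(-3))*(-15 - 1*(-13)) + (-66 + 2*(-92 + 321)) = (9 - 6)*(-15 + 13) + (-66 + 2*229) = 3*(-2) + (-66 + 458) = -6 + 392 = 386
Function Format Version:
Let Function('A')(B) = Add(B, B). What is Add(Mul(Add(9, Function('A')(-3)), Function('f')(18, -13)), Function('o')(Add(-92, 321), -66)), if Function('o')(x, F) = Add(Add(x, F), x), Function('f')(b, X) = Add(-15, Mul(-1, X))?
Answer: 386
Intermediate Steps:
Function('A')(B) = Mul(2, B)
Function('o')(x, F) = Add(F, Mul(2, x)) (Function('o')(x, F) = Add(Add(F, x), x) = Add(F, Mul(2, x)))
Add(Mul(Add(9, Function('A')(-3)), Function('f')(18, -13)), Function('o')(Add(-92, 321), -66)) = Add(Mul(Add(9, Mul(2, -3)), Add(-15, Mul(-1, -13))), Add(-66, Mul(2, Add(-92, 321)))) = Add(Mul(Add(9, -6), Add(-15, 13)), Add(-66, Mul(2, 229))) = Add(Mul(3, -2), Add(-66, 458)) = Add(-6, 392) = 386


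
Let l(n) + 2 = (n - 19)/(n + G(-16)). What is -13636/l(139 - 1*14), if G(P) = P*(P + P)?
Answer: 2171533/292 ≈ 7436.8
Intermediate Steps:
G(P) = 2*P² (G(P) = P*(2*P) = 2*P²)
l(n) = -2 + (-19 + n)/(512 + n) (l(n) = -2 + (n - 19)/(n + 2*(-16)²) = -2 + (-19 + n)/(n + 2*256) = -2 + (-19 + n)/(n + 512) = -2 + (-19 + n)/(512 + n))
-13636/l(139 - 1*14) = -13636*(512 + (139 - 1*14))/(-1043 - (139 - 1*14)) = -13636*(512 + (139 - 14))/(-1043 - (139 - 14)) = -13636*(512 + 125)/(-1043 - 1*125) = -13636*637/(-1043 - 125) = -13636/((1/637)*(-1168)) = -13636/(-1168/637) = -13636*(-637/1168) = 2171533/292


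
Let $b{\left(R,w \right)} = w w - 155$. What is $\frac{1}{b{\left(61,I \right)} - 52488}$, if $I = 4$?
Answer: $- \frac{1}{52627} \approx -1.9002 \cdot 10^{-5}$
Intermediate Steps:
$b{\left(R,w \right)} = -155 + w^{2}$ ($b{\left(R,w \right)} = w^{2} - 155 = -155 + w^{2}$)
$\frac{1}{b{\left(61,I \right)} - 52488} = \frac{1}{\left(-155 + 4^{2}\right) - 52488} = \frac{1}{\left(-155 + 16\right) - 52488} = \frac{1}{-139 - 52488} = \frac{1}{-52627} = - \frac{1}{52627}$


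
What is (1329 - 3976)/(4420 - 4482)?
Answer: 2647/62 ≈ 42.694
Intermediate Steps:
(1329 - 3976)/(4420 - 4482) = -2647/(-62) = -2647*(-1/62) = 2647/62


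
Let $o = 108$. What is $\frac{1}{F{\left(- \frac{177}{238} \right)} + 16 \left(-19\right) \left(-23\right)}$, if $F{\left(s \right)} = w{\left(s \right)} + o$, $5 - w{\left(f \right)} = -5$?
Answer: $\frac{1}{7110} \approx 0.00014065$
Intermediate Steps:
$w{\left(f \right)} = 10$ ($w{\left(f \right)} = 5 - -5 = 5 + 5 = 10$)
$F{\left(s \right)} = 118$ ($F{\left(s \right)} = 10 + 108 = 118$)
$\frac{1}{F{\left(- \frac{177}{238} \right)} + 16 \left(-19\right) \left(-23\right)} = \frac{1}{118 + 16 \left(-19\right) \left(-23\right)} = \frac{1}{118 - -6992} = \frac{1}{118 + 6992} = \frac{1}{7110}$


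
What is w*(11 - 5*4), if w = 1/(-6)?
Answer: 3/2 ≈ 1.5000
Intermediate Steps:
w = -⅙ ≈ -0.16667
w*(11 - 5*4) = -(11 - 5*4)/6 = -(11 - 20)/6 = -⅙*(-9) = 3/2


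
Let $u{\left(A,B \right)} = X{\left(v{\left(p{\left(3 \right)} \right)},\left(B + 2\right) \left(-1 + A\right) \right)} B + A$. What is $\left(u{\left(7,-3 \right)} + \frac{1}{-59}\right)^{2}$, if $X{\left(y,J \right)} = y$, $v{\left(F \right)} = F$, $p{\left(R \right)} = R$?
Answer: $\frac{14161}{3481} \approx 4.0681$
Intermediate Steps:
$u{\left(A,B \right)} = A + 3 B$ ($u{\left(A,B \right)} = 3 B + A = A + 3 B$)
$\left(u{\left(7,-3 \right)} + \frac{1}{-59}\right)^{2} = \left(\left(7 + 3 \left(-3\right)\right) + \frac{1}{-59}\right)^{2} = \left(\left(7 - 9\right) - \frac{1}{59}\right)^{2} = \left(-2 - \frac{1}{59}\right)^{2} = \left(- \frac{119}{59}\right)^{2} = \frac{14161}{3481}$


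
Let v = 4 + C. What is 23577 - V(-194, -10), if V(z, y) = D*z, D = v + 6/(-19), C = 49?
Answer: 642157/19 ≈ 33798.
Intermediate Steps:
v = 53 (v = 4 + 49 = 53)
D = 1001/19 (D = 53 + 6/(-19) = 53 + 6*(-1/19) = 53 - 6/19 = 1001/19 ≈ 52.684)
V(z, y) = 1001*z/19
23577 - V(-194, -10) = 23577 - 1001*(-194)/19 = 23577 - 1*(-194194/19) = 23577 + 194194/19 = 642157/19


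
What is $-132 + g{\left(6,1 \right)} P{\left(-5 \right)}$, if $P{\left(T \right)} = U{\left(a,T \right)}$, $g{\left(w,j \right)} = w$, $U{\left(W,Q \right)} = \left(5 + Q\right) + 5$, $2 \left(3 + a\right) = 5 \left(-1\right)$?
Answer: $-102$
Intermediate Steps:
$a = - \frac{11}{2}$ ($a = -3 + \frac{5 \left(-1\right)}{2} = -3 + \frac{1}{2} \left(-5\right) = -3 - \frac{5}{2} = - \frac{11}{2} \approx -5.5$)
$U{\left(W,Q \right)} = 10 + Q$
$P{\left(T \right)} = 10 + T$
$-132 + g{\left(6,1 \right)} P{\left(-5 \right)} = -132 + 6 \left(10 - 5\right) = -132 + 6 \cdot 5 = -132 + 30 = -102$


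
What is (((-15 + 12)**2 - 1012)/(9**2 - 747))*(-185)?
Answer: -5015/18 ≈ -278.61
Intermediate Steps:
(((-15 + 12)**2 - 1012)/(9**2 - 747))*(-185) = (((-3)**2 - 1012)/(81 - 747))*(-185) = ((9 - 1012)/(-666))*(-185) = -1003*(-1/666)*(-185) = (1003/666)*(-185) = -5015/18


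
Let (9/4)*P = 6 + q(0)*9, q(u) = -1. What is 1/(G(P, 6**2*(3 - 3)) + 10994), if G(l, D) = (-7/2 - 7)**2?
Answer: 4/44417 ≈ 9.0056e-5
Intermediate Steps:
P = -4/3 (P = 4*(6 - 1*9)/9 = 4*(6 - 9)/9 = (4/9)*(-3) = -4/3 ≈ -1.3333)
G(l, D) = 441/4 (G(l, D) = (-7*1/2 - 7)**2 = (-7/2 - 7)**2 = (-21/2)**2 = 441/4)
1/(G(P, 6**2*(3 - 3)) + 10994) = 1/(441/4 + 10994) = 1/(44417/4) = 4/44417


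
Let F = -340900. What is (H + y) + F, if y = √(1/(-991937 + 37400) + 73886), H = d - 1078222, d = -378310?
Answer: -1797432 + √67320555381533397/954537 ≈ -1.7972e+6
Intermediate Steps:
H = -1456532 (H = -378310 - 1078222 = -1456532)
y = √67320555381533397/954537 (y = √(1/(-954537) + 73886) = √(-1/954537 + 73886) = √(70526920781/954537) = √67320555381533397/954537 ≈ 271.82)
(H + y) + F = (-1456532 + √67320555381533397/954537) - 340900 = -1797432 + √67320555381533397/954537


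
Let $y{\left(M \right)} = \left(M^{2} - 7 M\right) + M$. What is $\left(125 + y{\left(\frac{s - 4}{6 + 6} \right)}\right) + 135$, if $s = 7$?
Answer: $\frac{4137}{16} \approx 258.56$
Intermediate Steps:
$y{\left(M \right)} = M^{2} - 6 M$
$\left(125 + y{\left(\frac{s - 4}{6 + 6} \right)}\right) + 135 = \left(125 + \frac{7 - 4}{6 + 6} \left(-6 + \frac{7 - 4}{6 + 6}\right)\right) + 135 = \left(125 + \frac{3}{12} \left(-6 + \frac{3}{12}\right)\right) + 135 = \left(125 + 3 \cdot \frac{1}{12} \left(-6 + 3 \cdot \frac{1}{12}\right)\right) + 135 = \left(125 + \frac{-6 + \frac{1}{4}}{4}\right) + 135 = \left(125 + \frac{1}{4} \left(- \frac{23}{4}\right)\right) + 135 = \left(125 - \frac{23}{16}\right) + 135 = \frac{1977}{16} + 135 = \frac{4137}{16}$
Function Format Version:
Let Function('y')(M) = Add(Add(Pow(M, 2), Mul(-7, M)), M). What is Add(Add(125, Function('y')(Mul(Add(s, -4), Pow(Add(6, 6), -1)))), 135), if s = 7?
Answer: Rational(4137, 16) ≈ 258.56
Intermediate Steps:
Function('y')(M) = Add(Pow(M, 2), Mul(-6, M))
Add(Add(125, Function('y')(Mul(Add(s, -4), Pow(Add(6, 6), -1)))), 135) = Add(Add(125, Mul(Mul(Add(7, -4), Pow(Add(6, 6), -1)), Add(-6, Mul(Add(7, -4), Pow(Add(6, 6), -1))))), 135) = Add(Add(125, Mul(Mul(3, Pow(12, -1)), Add(-6, Mul(3, Pow(12, -1))))), 135) = Add(Add(125, Mul(Mul(3, Rational(1, 12)), Add(-6, Mul(3, Rational(1, 12))))), 135) = Add(Add(125, Mul(Rational(1, 4), Add(-6, Rational(1, 4)))), 135) = Add(Add(125, Mul(Rational(1, 4), Rational(-23, 4))), 135) = Add(Add(125, Rational(-23, 16)), 135) = Add(Rational(1977, 16), 135) = Rational(4137, 16)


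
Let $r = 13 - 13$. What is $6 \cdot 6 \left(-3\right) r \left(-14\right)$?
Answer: $0$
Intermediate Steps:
$r = 0$ ($r = 13 - 13 = 0$)
$6 \cdot 6 \left(-3\right) r \left(-14\right) = 6 \cdot 6 \left(-3\right) 0 \left(-14\right) = 36 \left(-3\right) 0 \left(-14\right) = \left(-108\right) 0 \left(-14\right) = 0 \left(-14\right) = 0$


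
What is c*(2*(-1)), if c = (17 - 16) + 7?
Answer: -16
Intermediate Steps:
c = 8 (c = 1 + 7 = 8)
c*(2*(-1)) = 8*(2*(-1)) = 8*(-2) = -16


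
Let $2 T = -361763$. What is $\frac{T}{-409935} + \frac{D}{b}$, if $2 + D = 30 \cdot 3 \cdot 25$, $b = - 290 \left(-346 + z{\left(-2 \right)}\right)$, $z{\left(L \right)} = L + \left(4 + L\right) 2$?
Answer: $\frac{237078404}{511188945} \approx 0.46378$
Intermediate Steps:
$T = - \frac{361763}{2}$ ($T = \frac{1}{2} \left(-361763\right) = - \frac{361763}{2} \approx -1.8088 \cdot 10^{5}$)
$z{\left(L \right)} = 8 + 3 L$ ($z{\left(L \right)} = L + \left(8 + 2 L\right) = 8 + 3 L$)
$b = 99760$ ($b = - 290 \left(-346 + \left(8 + 3 \left(-2\right)\right)\right) = - 290 \left(-346 + \left(8 - 6\right)\right) = - 290 \left(-346 + 2\right) = \left(-290\right) \left(-344\right) = 99760$)
$D = 2248$ ($D = -2 + 30 \cdot 3 \cdot 25 = -2 + 90 \cdot 25 = -2 + 2250 = 2248$)
$\frac{T}{-409935} + \frac{D}{b} = - \frac{361763}{2 \left(-409935\right)} + \frac{2248}{99760} = \left(- \frac{361763}{2}\right) \left(- \frac{1}{409935}\right) + 2248 \cdot \frac{1}{99760} = \frac{361763}{819870} + \frac{281}{12470} = \frac{237078404}{511188945}$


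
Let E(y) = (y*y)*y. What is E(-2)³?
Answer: -512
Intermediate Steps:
E(y) = y³ (E(y) = y²*y = y³)
E(-2)³ = ((-2)³)³ = (-8)³ = -512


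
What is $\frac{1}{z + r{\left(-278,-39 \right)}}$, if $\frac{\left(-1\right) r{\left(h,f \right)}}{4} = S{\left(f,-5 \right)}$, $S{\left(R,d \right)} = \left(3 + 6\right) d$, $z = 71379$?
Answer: $\frac{1}{71559} \approx 1.3974 \cdot 10^{-5}$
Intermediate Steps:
$S{\left(R,d \right)} = 9 d$
$r{\left(h,f \right)} = 180$ ($r{\left(h,f \right)} = - 4 \cdot 9 \left(-5\right) = \left(-4\right) \left(-45\right) = 180$)
$\frac{1}{z + r{\left(-278,-39 \right)}} = \frac{1}{71379 + 180} = \frac{1}{71559}$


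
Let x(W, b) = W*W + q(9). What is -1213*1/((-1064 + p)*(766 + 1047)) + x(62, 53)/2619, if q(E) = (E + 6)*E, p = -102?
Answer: 8414615729/5536456002 ≈ 1.5199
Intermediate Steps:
q(E) = E*(6 + E) (q(E) = (6 + E)*E = E*(6 + E))
x(W, b) = 135 + W**2 (x(W, b) = W*W + 9*(6 + 9) = W**2 + 9*15 = W**2 + 135 = 135 + W**2)
-1213*1/((-1064 + p)*(766 + 1047)) + x(62, 53)/2619 = -1213*1/((-1064 - 102)*(766 + 1047)) + (135 + 62**2)/2619 = -1213/(1813*(-1166)) + (135 + 3844)*(1/2619) = -1213/(-2113958) + 3979*(1/2619) = -1213*(-1/2113958) + 3979/2619 = 1213/2113958 + 3979/2619 = 8414615729/5536456002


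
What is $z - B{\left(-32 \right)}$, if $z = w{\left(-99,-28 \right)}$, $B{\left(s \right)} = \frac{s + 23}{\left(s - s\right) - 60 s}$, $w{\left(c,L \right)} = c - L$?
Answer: $- \frac{45437}{640} \approx -70.995$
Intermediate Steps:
$B{\left(s \right)} = - \frac{23 + s}{60 s}$ ($B{\left(s \right)} = \frac{23 + s}{0 - 60 s} = \frac{23 + s}{\left(-60\right) s} = \left(23 + s\right) \left(- \frac{1}{60 s}\right) = - \frac{23 + s}{60 s}$)
$z = -71$ ($z = -99 - -28 = -99 + 28 = -71$)
$z - B{\left(-32 \right)} = -71 - \frac{-23 - -32}{60 \left(-32\right)} = -71 - \frac{1}{60} \left(- \frac{1}{32}\right) \left(-23 + 32\right) = -71 - \frac{1}{60} \left(- \frac{1}{32}\right) 9 = -71 - - \frac{3}{640} = -71 + \frac{3}{640} = - \frac{45437}{640}$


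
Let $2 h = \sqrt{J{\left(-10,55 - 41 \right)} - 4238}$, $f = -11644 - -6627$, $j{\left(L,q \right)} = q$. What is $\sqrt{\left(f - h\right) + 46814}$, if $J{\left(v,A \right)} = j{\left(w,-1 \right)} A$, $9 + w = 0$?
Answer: $\sqrt{41797 - i \sqrt{1063}} \approx 204.44 - 0.0797 i$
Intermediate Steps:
$w = -9$ ($w = -9 + 0 = -9$)
$J{\left(v,A \right)} = - A$
$f = -5017$ ($f = -11644 + 6627 = -5017$)
$h = i \sqrt{1063}$ ($h = \frac{\sqrt{- (55 - 41) - 4238}}{2} = \frac{\sqrt{\left(-1\right) 14 - 4238}}{2} = \frac{\sqrt{-14 - 4238}}{2} = \frac{\sqrt{-4252}}{2} = \frac{2 i \sqrt{1063}}{2} = i \sqrt{1063} \approx 32.604 i$)
$\sqrt{\left(f - h\right) + 46814} = \sqrt{\left(-5017 - i \sqrt{1063}\right) + 46814} = \sqrt{41797 - i \sqrt{1063}}$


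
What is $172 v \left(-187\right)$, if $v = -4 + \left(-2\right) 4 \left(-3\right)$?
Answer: $-643280$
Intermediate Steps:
$v = 20$ ($v = -4 - -24 = -4 + 24 = 20$)
$172 v \left(-187\right) = 172 \cdot 20 \left(-187\right) = 3440 \left(-187\right) = -643280$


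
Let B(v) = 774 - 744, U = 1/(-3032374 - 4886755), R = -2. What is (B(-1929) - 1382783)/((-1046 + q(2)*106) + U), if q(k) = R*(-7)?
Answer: -10950199382137/3468578501 ≈ -3157.0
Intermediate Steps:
U = -1/7919129 (U = 1/(-7919129) = -1/7919129 ≈ -1.2628e-7)
q(k) = 14 (q(k) = -2*(-7) = 14)
B(v) = 30
(B(-1929) - 1382783)/((-1046 + q(2)*106) + U) = (30 - 1382783)/((-1046 + 14*106) - 1/7919129) = -1382753/((-1046 + 1484) - 1/7919129) = -1382753/(438 - 1/7919129) = -1382753/3468578501/7919129 = -1382753*7919129/3468578501 = -10950199382137/3468578501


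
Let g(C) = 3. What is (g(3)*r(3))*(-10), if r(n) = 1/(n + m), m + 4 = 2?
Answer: -30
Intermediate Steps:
m = -2 (m = -4 + 2 = -2)
r(n) = 1/(-2 + n) (r(n) = 1/(n - 2) = 1/(-2 + n))
(g(3)*r(3))*(-10) = (3/(-2 + 3))*(-10) = (3/1)*(-10) = (3*1)*(-10) = 3*(-10) = -30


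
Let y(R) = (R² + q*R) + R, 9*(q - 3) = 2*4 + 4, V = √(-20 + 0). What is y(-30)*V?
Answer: 1480*I*√5 ≈ 3309.4*I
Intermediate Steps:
V = 2*I*√5 (V = √(-20) = 2*I*√5 ≈ 4.4721*I)
q = 13/3 (q = 3 + (2*4 + 4)/9 = 3 + (8 + 4)/9 = 3 + (⅑)*12 = 3 + 4/3 = 13/3 ≈ 4.3333)
y(R) = R² + 16*R/3 (y(R) = (R² + 13*R/3) + R = R² + 16*R/3)
y(-30)*V = ((⅓)*(-30)*(16 + 3*(-30)))*(2*I*√5) = ((⅓)*(-30)*(16 - 90))*(2*I*√5) = ((⅓)*(-30)*(-74))*(2*I*√5) = 740*(2*I*√5) = 1480*I*√5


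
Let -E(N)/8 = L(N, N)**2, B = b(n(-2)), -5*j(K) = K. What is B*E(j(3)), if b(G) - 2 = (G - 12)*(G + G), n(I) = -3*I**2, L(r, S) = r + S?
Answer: -166464/25 ≈ -6658.6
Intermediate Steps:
L(r, S) = S + r
j(K) = -K/5
b(G) = 2 + 2*G*(-12 + G) (b(G) = 2 + (G - 12)*(G + G) = 2 + (-12 + G)*(2*G) = 2 + 2*G*(-12 + G))
B = 578 (B = 2 - (-72)*(-2)**2 + 2*(-3*(-2)**2)**2 = 2 - (-72)*4 + 2*(-3*4)**2 = 2 - 24*(-12) + 2*(-12)**2 = 2 + 288 + 2*144 = 2 + 288 + 288 = 578)
E(N) = -32*N**2 (E(N) = -8*(N + N)**2 = -8*4*N**2 = -32*N**2)
B*E(j(3)) = 578*(-32*(-1/5*3)**2) = 578*(-32*(-3/5)**2) = 578*(-32*9/25) = 578*(-288/25) = -166464/25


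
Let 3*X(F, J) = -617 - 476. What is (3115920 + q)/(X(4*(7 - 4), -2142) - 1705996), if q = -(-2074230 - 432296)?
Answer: -16867338/5119081 ≈ -3.2950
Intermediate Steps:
q = 2506526 (q = -1*(-2506526) = 2506526)
X(F, J) = -1093/3 (X(F, J) = (-617 - 476)/3 = (⅓)*(-1093) = -1093/3)
(3115920 + q)/(X(4*(7 - 4), -2142) - 1705996) = (3115920 + 2506526)/(-1093/3 - 1705996) = 5622446/(-5119081/3) = 5622446*(-3/5119081) = -16867338/5119081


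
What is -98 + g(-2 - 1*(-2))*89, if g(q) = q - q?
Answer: -98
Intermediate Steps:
g(q) = 0
-98 + g(-2 - 1*(-2))*89 = -98 + 0*89 = -98 + 0 = -98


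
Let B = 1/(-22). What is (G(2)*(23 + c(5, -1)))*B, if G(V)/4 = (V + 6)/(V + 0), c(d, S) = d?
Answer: -224/11 ≈ -20.364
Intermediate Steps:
G(V) = 4*(6 + V)/V (G(V) = 4*((V + 6)/(V + 0)) = 4*((6 + V)/V) = 4*(6 + V)/V)
B = -1/22 ≈ -0.045455
(G(2)*(23 + c(5, -1)))*B = ((4 + 24/2)*(23 + 5))*(-1/22) = ((4 + 24*(1/2))*28)*(-1/22) = ((4 + 12)*28)*(-1/22) = (16*28)*(-1/22) = 448*(-1/22) = -224/11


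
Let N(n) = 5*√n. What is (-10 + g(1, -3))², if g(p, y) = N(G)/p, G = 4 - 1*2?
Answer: 150 - 100*√2 ≈ 8.5786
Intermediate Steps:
G = 2 (G = 4 - 2 = 2)
g(p, y) = 5*√2/p (g(p, y) = (5*√2)/p = 5*√2/p)
(-10 + g(1, -3))² = (-10 + 5*√2/1)² = (-10 + 5*√2*1)² = (-10 + 5*√2)²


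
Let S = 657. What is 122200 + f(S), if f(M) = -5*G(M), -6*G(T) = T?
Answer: 245495/2 ≈ 1.2275e+5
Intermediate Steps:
G(T) = -T/6
f(M) = 5*M/6 (f(M) = -(-5)*M/6 = 5*M/6)
122200 + f(S) = 122200 + (⅚)*657 = 122200 + 1095/2 = 245495/2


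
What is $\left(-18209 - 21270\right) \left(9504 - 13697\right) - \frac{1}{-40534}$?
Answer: $\frac{6709813808699}{40534} \approx 1.6554 \cdot 10^{8}$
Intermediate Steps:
$\left(-18209 - 21270\right) \left(9504 - 13697\right) - \frac{1}{-40534} = \left(-39479\right) \left(-4193\right) - - \frac{1}{40534} = 165535447 + \frac{1}{40534} = \frac{6709813808699}{40534}$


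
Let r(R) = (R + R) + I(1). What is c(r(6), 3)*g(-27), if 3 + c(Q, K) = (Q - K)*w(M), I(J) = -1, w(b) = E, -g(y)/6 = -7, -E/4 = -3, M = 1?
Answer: 3906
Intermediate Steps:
E = 12 (E = -4*(-3) = 12)
g(y) = 42 (g(y) = -6*(-7) = 42)
w(b) = 12
r(R) = -1 + 2*R (r(R) = (R + R) - 1 = 2*R - 1 = -1 + 2*R)
c(Q, K) = -3 - 12*K + 12*Q (c(Q, K) = -3 + (Q - K)*12 = -3 + (-12*K + 12*Q) = -3 - 12*K + 12*Q)
c(r(6), 3)*g(-27) = (-3 - 12*3 + 12*(-1 + 2*6))*42 = (-3 - 36 + 12*(-1 + 12))*42 = (-3 - 36 + 12*11)*42 = (-3 - 36 + 132)*42 = 93*42 = 3906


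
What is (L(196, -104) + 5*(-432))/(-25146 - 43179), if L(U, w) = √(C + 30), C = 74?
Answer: 144/4555 - 2*√26/68325 ≈ 0.031464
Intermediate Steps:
L(U, w) = 2*√26 (L(U, w) = √(74 + 30) = √104 = 2*√26)
(L(196, -104) + 5*(-432))/(-25146 - 43179) = (2*√26 + 5*(-432))/(-25146 - 43179) = (2*√26 - 2160)/(-68325) = (-2160 + 2*√26)*(-1/68325) = 144/4555 - 2*√26/68325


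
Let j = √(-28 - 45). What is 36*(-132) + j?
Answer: -4752 + I*√73 ≈ -4752.0 + 8.544*I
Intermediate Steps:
j = I*√73 (j = √(-73) = I*√73 ≈ 8.544*I)
36*(-132) + j = 36*(-132) + I*√73 = -4752 + I*√73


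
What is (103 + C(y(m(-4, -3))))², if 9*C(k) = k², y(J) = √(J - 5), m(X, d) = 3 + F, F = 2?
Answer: 10609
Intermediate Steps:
m(X, d) = 5 (m(X, d) = 3 + 2 = 5)
y(J) = √(-5 + J)
C(k) = k²/9
(103 + C(y(m(-4, -3))))² = (103 + (√(-5 + 5))²/9)² = (103 + (√0)²/9)² = (103 + (⅑)*0²)² = (103 + (⅑)*0)² = (103 + 0)² = 103² = 10609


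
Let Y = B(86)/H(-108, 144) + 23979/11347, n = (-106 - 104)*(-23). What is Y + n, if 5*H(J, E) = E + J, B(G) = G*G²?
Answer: 9515129191/102123 ≈ 93173.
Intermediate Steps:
B(G) = G³
H(J, E) = E/5 + J/5 (H(J, E) = (E + J)/5 = E/5 + J/5)
n = 4830 (n = -210*(-23) = 4830)
Y = 9021875101/102123 (Y = 86³/((⅕)*144 + (⅕)*(-108)) + 23979/11347 = 636056/(144/5 - 108/5) + 23979*(1/11347) = 636056/(36/5) + 23979/11347 = 636056*(5/36) + 23979/11347 = 795070/9 + 23979/11347 = 9021875101/102123 ≈ 88343.)
Y + n = 9021875101/102123 + 4830 = 9515129191/102123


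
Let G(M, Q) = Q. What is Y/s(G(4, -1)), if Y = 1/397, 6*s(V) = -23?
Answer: -6/9131 ≈ -0.00065710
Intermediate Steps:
s(V) = -23/6 (s(V) = (1/6)*(-23) = -23/6)
Y = 1/397 ≈ 0.0025189
Y/s(G(4, -1)) = 1/(397*(-23/6)) = (1/397)*(-6/23) = -6/9131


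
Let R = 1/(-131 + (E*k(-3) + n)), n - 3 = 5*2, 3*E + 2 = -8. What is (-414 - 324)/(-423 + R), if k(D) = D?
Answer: 79704/45685 ≈ 1.7446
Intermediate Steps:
E = -10/3 (E = -⅔ + (⅓)*(-8) = -⅔ - 8/3 = -10/3 ≈ -3.3333)
n = 13 (n = 3 + 5*2 = 3 + 10 = 13)
R = -1/108 (R = 1/(-131 + (-10/3*(-3) + 13)) = 1/(-131 + (10 + 13)) = 1/(-131 + 23) = 1/(-108) = -1/108 ≈ -0.0092593)
(-414 - 324)/(-423 + R) = (-414 - 324)/(-423 - 1/108) = -738/(-45685/108) = -738*(-108/45685) = 79704/45685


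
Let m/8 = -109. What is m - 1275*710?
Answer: -906122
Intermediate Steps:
m = -872 (m = 8*(-109) = -872)
m - 1275*710 = -872 - 1275*710 = -872 - 905250 = -906122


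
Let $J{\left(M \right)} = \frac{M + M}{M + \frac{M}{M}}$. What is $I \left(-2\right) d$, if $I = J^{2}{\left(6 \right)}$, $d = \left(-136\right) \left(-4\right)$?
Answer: $- \frac{156672}{49} \approx -3197.4$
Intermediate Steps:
$J{\left(M \right)} = \frac{2 M}{1 + M}$ ($J{\left(M \right)} = \frac{2 M}{M + 1} = \frac{2 M}{1 + M}$)
$d = 544$
$I = \frac{144}{49}$ ($I = \left(2 \cdot 6 \frac{1}{1 + 6}\right)^{2} = \left(2 \cdot 6 \cdot \frac{1}{7}\right)^{2} = \left(\frac{12}{7}\right)^{2} = \frac{144}{49} \approx 2.9388$)
$I \left(-2\right) d = \frac{144}{49} \left(-2\right) 544 = \left(- \frac{288}{49}\right) 544 = - \frac{156672}{49}$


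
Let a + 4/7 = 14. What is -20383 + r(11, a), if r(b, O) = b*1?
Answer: -20372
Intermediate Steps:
a = 94/7 (a = -4/7 + 14 = 94/7 ≈ 13.429)
r(b, O) = b
-20383 + r(11, a) = -20383 + 11 = -20372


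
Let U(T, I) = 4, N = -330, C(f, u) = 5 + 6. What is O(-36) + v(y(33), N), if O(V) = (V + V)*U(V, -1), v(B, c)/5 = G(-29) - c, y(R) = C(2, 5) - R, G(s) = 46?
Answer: 1592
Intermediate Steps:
C(f, u) = 11
y(R) = 11 - R
v(B, c) = 230 - 5*c (v(B, c) = 5*(46 - c) = 230 - 5*c)
O(V) = 8*V (O(V) = (V + V)*4 = (2*V)*4 = 8*V)
O(-36) + v(y(33), N) = 8*(-36) + (230 - 5*(-330)) = -288 + (230 + 1650) = -288 + 1880 = 1592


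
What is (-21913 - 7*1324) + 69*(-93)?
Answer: -37598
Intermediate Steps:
(-21913 - 7*1324) + 69*(-93) = (-21913 - 9268) - 6417 = -31181 - 6417 = -37598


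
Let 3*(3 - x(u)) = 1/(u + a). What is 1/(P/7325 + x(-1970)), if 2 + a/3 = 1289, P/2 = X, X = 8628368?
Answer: 41554725/98022120178 ≈ 0.00042393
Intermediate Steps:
P = 17256736 (P = 2*8628368 = 17256736)
a = 3861 (a = -6 + 3*1289 = -6 + 3867 = 3861)
x(u) = 3 - 1/(3*(3861 + u)) (x(u) = 3 - 1/(3*(u + 3861)) = 3 - 1/(3*(3861 + u)))
1/(P/7325 + x(-1970)) = 1/(17256736/7325 + (34748 + 9*(-1970))/(3*(3861 - 1970))) = 1/(17256736*(1/7325) + (⅓)*(34748 - 17730)/1891) = 1/(17256736/7325 + (⅓)*(1/1891)*17018) = 1/(17256736/7325 + 17018/5673) = 1/(98022120178/41554725) = 41554725/98022120178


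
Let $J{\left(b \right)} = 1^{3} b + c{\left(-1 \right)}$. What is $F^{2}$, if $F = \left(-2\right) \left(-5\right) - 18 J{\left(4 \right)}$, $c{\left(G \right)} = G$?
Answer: $1936$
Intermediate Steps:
$J{\left(b \right)} = -1 + b$ ($J{\left(b \right)} = 1^{3} b - 1 = 1 b - 1 = b - 1 = -1 + b$)
$F = -44$ ($F = \left(-2\right) \left(-5\right) - 18 \left(-1 + 4\right) = 10 - 54 = -44$)
$F^{2} = \left(-44\right)^{2} = 1936$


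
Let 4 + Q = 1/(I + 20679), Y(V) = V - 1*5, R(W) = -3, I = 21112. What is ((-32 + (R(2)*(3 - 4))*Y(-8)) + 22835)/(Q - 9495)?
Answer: -79277527/33081059 ≈ -2.3965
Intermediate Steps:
Y(V) = -5 + V (Y(V) = V - 5 = -5 + V)
Q = -167163/41791 (Q = -4 + 1/(21112 + 20679) = -4 + 1/41791 = -167163/41791 ≈ -4.0000)
((-32 + (R(2)*(3 - 4))*Y(-8)) + 22835)/(Q - 9495) = ((-32 + (-3*(3 - 4))*(-5 - 8)) + 22835)/(-167163/41791 - 9495) = ((-32 - 3*(-1)*(-13)) + 22835)/(-396972708/41791) = ((-32 + 3*(-13)) + 22835)*(-41791/396972708) = ((-32 - 39) + 22835)*(-41791/396972708) = (-71 + 22835)*(-41791/396972708) = 22764*(-41791/396972708) = -79277527/33081059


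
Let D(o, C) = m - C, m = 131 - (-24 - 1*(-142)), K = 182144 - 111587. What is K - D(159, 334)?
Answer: 70878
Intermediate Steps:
K = 70557
m = 13 (m = 131 - (-24 + 142) = 131 - 1*118 = 131 - 118 = 13)
D(o, C) = 13 - C
K - D(159, 334) = 70557 - (13 - 1*334) = 70557 - (13 - 334) = 70557 - 1*(-321) = 70557 + 321 = 70878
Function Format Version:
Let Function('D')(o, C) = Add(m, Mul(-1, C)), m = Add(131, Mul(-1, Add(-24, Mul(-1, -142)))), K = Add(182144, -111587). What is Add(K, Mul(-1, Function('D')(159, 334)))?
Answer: 70878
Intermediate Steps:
K = 70557
m = 13 (m = Add(131, Mul(-1, Add(-24, 142))) = Add(131, Mul(-1, 118)) = Add(131, -118) = 13)
Function('D')(o, C) = Add(13, Mul(-1, C))
Add(K, Mul(-1, Function('D')(159, 334))) = Add(70557, Mul(-1, Add(13, Mul(-1, 334)))) = Add(70557, Mul(-1, Add(13, -334))) = Add(70557, Mul(-1, -321)) = Add(70557, 321) = 70878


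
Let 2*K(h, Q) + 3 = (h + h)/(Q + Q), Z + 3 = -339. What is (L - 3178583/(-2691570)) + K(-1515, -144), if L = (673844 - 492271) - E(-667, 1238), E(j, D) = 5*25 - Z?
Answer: 7799564422843/43065120 ≈ 1.8111e+5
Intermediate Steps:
Z = -342 (Z = -3 - 339 = -342)
E(j, D) = 467 (E(j, D) = 5*25 - 1*(-342) = 125 + 342 = 467)
K(h, Q) = -3/2 + h/(2*Q) (K(h, Q) = -3/2 + ((h + h)/(Q + Q))/2 = -3/2 + ((2*h)/((2*Q)))/2 = -3/2 + ((2*h)*(1/(2*Q)))/2 = -3/2 + (h/Q)/2 = -3/2 + h/(2*Q))
L = 181106 (L = (673844 - 492271) - 1*467 = 181573 - 467 = 181106)
(L - 3178583/(-2691570)) + K(-1515, -144) = (181106 - 3178583/(-2691570)) + (½)*(-1515 - 3*(-144))/(-144) = (181106 - 3178583*(-1/2691570)) + (½)*(-1/144)*(-1515 + 432) = (181106 + 3178583/2691570) + (½)*(-1/144)*(-1083) = 487462655003/2691570 + 361/96 = 7799564422843/43065120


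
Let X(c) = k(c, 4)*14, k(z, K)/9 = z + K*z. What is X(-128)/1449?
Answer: -1280/23 ≈ -55.652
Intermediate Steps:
k(z, K) = 9*z + 9*K*z (k(z, K) = 9*(z + K*z) = 9*z + 9*K*z)
X(c) = 630*c (X(c) = (9*c*(1 + 4))*14 = (9*c*5)*14 = (45*c)*14 = 630*c)
X(-128)/1449 = (630*(-128))/1449 = -80640*1/1449 = -1280/23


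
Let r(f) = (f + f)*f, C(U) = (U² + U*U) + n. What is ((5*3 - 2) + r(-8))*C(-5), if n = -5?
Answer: 6345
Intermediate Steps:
C(U) = -5 + 2*U² (C(U) = (U² + U*U) - 5 = (U² + U²) - 5 = 2*U² - 5 = -5 + 2*U²)
r(f) = 2*f² (r(f) = (2*f)*f = 2*f²)
((5*3 - 2) + r(-8))*C(-5) = ((5*3 - 2) + 2*(-8)²)*(-5 + 2*(-5)²) = ((15 - 2) + 2*64)*(-5 + 2*25) = (13 + 128)*(-5 + 50) = 141*45 = 6345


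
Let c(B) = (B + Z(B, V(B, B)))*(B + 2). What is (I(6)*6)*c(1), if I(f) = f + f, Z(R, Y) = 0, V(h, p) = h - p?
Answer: 216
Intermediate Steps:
c(B) = B*(2 + B) (c(B) = (B + 0)*(B + 2) = B*(2 + B))
I(f) = 2*f
(I(6)*6)*c(1) = ((2*6)*6)*(1*(2 + 1)) = (12*6)*(1*3) = 72*3 = 216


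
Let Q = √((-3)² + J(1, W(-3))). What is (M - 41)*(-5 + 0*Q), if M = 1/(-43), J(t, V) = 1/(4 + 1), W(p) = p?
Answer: 8820/43 ≈ 205.12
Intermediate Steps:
J(t, V) = ⅕ (J(t, V) = 1/5 = ⅕)
M = -1/43 ≈ -0.023256
Q = √230/5 (Q = √((-3)² + ⅕) = √(9 + ⅕) = √(46/5) = √230/5 ≈ 3.0331)
(M - 41)*(-5 + 0*Q) = (-1/43 - 41)*(-5 + 0*(√230/5)) = -1764*(-5 + 0)/43 = -1764/43*(-5) = 8820/43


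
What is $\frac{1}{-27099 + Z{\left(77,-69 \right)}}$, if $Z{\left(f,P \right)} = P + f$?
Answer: $- \frac{1}{27091} \approx -3.6913 \cdot 10^{-5}$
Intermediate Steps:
$\frac{1}{-27099 + Z{\left(77,-69 \right)}} = \frac{1}{-27099 + \left(-69 + 77\right)} = \frac{1}{-27099 + 8} = \frac{1}{-27091} = - \frac{1}{27091}$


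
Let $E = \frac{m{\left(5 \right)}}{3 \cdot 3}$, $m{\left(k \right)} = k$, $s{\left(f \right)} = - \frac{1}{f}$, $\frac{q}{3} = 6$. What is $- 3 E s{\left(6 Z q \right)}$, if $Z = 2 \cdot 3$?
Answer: $\frac{5}{1944} \approx 0.002572$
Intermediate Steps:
$Z = 6$
$q = 18$ ($q = 3 \cdot 6 = 18$)
$E = \frac{5}{9}$ ($E = \frac{5}{3 \cdot 3} = \frac{5}{9} \approx 0.55556$)
$- 3 E s{\left(6 Z q \right)} = \left(-3\right) \frac{5}{9} \left(- \frac{1}{6 \cdot 6 \cdot 18}\right) = - \frac{5 \left(- \frac{1}{36 \cdot 18}\right)}{3} = - \frac{5 \left(- \frac{1}{648}\right)}{3} = - \frac{5 \left(\left(-1\right) \frac{1}{648}\right)}{3} = \left(- \frac{5}{3}\right) \left(- \frac{1}{648}\right) = \frac{5}{1944}$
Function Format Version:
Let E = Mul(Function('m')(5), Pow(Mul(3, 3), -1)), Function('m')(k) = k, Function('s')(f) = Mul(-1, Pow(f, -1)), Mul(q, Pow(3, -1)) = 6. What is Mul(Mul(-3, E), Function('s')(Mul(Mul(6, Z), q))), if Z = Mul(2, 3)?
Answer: Rational(5, 1944) ≈ 0.0025720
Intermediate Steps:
Z = 6
q = 18 (q = Mul(3, 6) = 18)
E = Rational(5, 9) (E = Mul(5, Pow(Mul(3, 3), -1)) = Mul(5, Pow(9, -1)) = Mul(5, Rational(1, 9)) = Rational(5, 9) ≈ 0.55556)
Mul(Mul(-3, E), Function('s')(Mul(Mul(6, Z), q))) = Mul(Mul(-3, Rational(5, 9)), Mul(-1, Pow(Mul(Mul(6, 6), 18), -1))) = Mul(Rational(-5, 3), Mul(-1, Pow(Mul(36, 18), -1))) = Mul(Rational(-5, 3), Mul(-1, Pow(648, -1))) = Mul(Rational(-5, 3), Mul(-1, Rational(1, 648))) = Mul(Rational(-5, 3), Rational(-1, 648)) = Rational(5, 1944)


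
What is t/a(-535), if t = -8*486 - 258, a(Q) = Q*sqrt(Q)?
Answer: -4146*I*sqrt(535)/286225 ≈ -0.33504*I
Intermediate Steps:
a(Q) = Q**(3/2)
t = -4146 (t = -3888 - 258 = -4146)
t/a(-535) = -4146*I*sqrt(535)/286225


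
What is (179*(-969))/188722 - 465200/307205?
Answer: -28215697771/11595268402 ≈ -2.4334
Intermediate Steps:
(179*(-969))/188722 - 465200/307205 = -173451*1/188722 - 465200*1/307205 = -173451/188722 - 93040/61441 = -28215697771/11595268402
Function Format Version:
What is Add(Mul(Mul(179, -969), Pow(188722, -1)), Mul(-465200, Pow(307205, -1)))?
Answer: Rational(-28215697771, 11595268402) ≈ -2.4334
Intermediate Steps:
Add(Mul(Mul(179, -969), Pow(188722, -1)), Mul(-465200, Pow(307205, -1))) = Add(Mul(-173451, Rational(1, 188722)), Mul(-465200, Rational(1, 307205))) = Add(Rational(-173451, 188722), Rational(-93040, 61441)) = Rational(-28215697771, 11595268402)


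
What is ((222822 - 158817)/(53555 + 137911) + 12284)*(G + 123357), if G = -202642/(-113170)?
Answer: 2736298443128510489/1805683935 ≈ 1.5154e+9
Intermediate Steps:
G = 101321/56585 (G = -202642*(-1/113170) = 101321/56585 ≈ 1.7906)
((222822 - 158817)/(53555 + 137911) + 12284)*(G + 123357) = ((222822 - 158817)/(53555 + 137911) + 12284)*(101321/56585 + 123357) = (64005/191466 + 12284)*(6980257166/56585) = (64005*(1/191466) + 12284)*(6980257166/56585) = (21335/63822 + 12284)*(6980257166/56585) = (784010783/63822)*(6980257166/56585) = 2736298443128510489/1805683935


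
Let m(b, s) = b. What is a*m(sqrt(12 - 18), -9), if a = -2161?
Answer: -2161*I*sqrt(6) ≈ -5293.3*I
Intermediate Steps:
a*m(sqrt(12 - 18), -9) = -2161*sqrt(12 - 18) = -2161*I*sqrt(6)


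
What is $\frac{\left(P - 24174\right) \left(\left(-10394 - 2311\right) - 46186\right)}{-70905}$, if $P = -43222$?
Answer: $- \frac{136862684}{2445} \approx -55977.0$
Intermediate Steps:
$\frac{\left(P - 24174\right) \left(\left(-10394 - 2311\right) - 46186\right)}{-70905} = \frac{\left(-43222 - 24174\right) \left(\left(-10394 - 2311\right) - 46186\right)}{-70905} = - 67396 \left(\left(-10394 - 2311\right) - 46186\right) \left(- \frac{1}{70905}\right) = - 67396 \left(-12705 - 46186\right) \left(- \frac{1}{70905}\right) = \left(-67396\right) \left(-58891\right) \left(- \frac{1}{70905}\right) = 3969017836 \left(- \frac{1}{70905}\right) = - \frac{136862684}{2445}$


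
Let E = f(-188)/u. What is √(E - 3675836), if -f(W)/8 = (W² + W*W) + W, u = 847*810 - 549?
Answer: 2*I*√47983867582448991/228507 ≈ 1917.2*I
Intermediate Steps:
u = 685521 (u = 686070 - 549 = 685521)
f(W) = -16*W² - 8*W (f(W) = -8*((W² + W*W) + W) = -8*((W² + W²) + W) = -8*(2*W² + W) = -8*(W + 2*W²) = -16*W² - 8*W)
E = -188000/228507 (E = -8*(-188)*(1 + 2*(-188))/685521 = -8*(-188)*(1 - 376)*(1/685521) = -8*(-188)*(-375)*(1/685521) = -564000*1/685521 = -188000/228507 ≈ -0.82273)
√(E - 3675836) = √(-188000/228507 - 3675836) = √(-839954444852/228507) = 2*I*√47983867582448991/228507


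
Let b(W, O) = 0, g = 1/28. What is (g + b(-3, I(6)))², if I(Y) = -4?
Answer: 1/784 ≈ 0.0012755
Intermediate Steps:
g = 1/28 ≈ 0.035714
(g + b(-3, I(6)))² = (1/28 + 0)² = (1/28)² = 1/784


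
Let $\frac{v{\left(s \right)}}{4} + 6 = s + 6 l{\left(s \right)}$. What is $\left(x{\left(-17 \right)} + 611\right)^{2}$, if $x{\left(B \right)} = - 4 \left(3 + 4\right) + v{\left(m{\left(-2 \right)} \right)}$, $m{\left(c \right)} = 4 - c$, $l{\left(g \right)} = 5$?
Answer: $494209$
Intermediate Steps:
$v{\left(s \right)} = 96 + 4 s$ ($v{\left(s \right)} = -24 + 4 \left(s + 6 \cdot 5\right) = -24 + 4 \left(s + 30\right) = -24 + 4 \left(30 + s\right) = -24 + \left(120 + 4 s\right) = 96 + 4 s$)
$x{\left(B \right)} = 92$ ($x{\left(B \right)} = - 4 \left(3 + 4\right) + \left(96 + 4 \left(4 - -2\right)\right) = \left(-4\right) 7 + \left(96 + 4 \left(4 + 2\right)\right) = -28 + \left(96 + 4 \cdot 6\right) = -28 + \left(96 + 24\right) = -28 + 120 = 92$)
$\left(x{\left(-17 \right)} + 611\right)^{2} = \left(92 + 611\right)^{2} = 703^{2} = 494209$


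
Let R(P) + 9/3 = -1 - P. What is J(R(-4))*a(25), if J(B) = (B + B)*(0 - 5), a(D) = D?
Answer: 0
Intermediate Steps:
R(P) = -4 - P (R(P) = -3 + (-1 - P) = -4 - P)
J(B) = -10*B (J(B) = (2*B)*(-5) = -10*B)
J(R(-4))*a(25) = -10*(-4 - 1*(-4))*25 = -10*(-4 + 4)*25 = -10*0*25 = 0*25 = 0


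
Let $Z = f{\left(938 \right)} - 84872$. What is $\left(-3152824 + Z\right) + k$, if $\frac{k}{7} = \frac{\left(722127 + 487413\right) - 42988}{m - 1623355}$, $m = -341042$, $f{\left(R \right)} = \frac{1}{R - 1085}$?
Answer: $- \frac{103882098646141}{32085151} \approx -3.2377 \cdot 10^{6}$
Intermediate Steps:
$f{\left(R \right)} = \frac{1}{-1085 + R}$
$Z = - \frac{12476185}{147}$ ($Z = \frac{1}{-1085 + 938} - 84872 = \frac{1}{-147} - 84872 = - \frac{1}{147} - 84872 = - \frac{12476185}{147} \approx -84872.0$)
$k = - \frac{8165864}{1964397}$ ($k = 7 \frac{\left(722127 + 487413\right) - 42988}{-341042 - 1623355} = 7 \frac{1209540 - 42988}{-1964397} = 7 \cdot 1166552 \left(- \frac{1}{1964397}\right) = 7 \left(- \frac{1166552}{1964397}\right) = - \frac{8165864}{1964397} \approx -4.1569$)
$\left(-3152824 + Z\right) + k = \left(-3152824 - \frac{12476185}{147}\right) - \frac{8165864}{1964397} = - \frac{475941313}{147} - \frac{8165864}{1964397} = - \frac{103882098646141}{32085151}$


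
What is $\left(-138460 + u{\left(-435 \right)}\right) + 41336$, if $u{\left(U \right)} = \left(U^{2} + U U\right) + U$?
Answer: $280891$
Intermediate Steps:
$u{\left(U \right)} = U + 2 U^{2}$ ($u{\left(U \right)} = \left(U^{2} + U^{2}\right) + U = 2 U^{2} + U = U + 2 U^{2}$)
$\left(-138460 + u{\left(-435 \right)}\right) + 41336 = \left(-138460 - 435 \left(1 + 2 \left(-435\right)\right)\right) + 41336 = \left(-138460 - 435 \left(1 - 870\right)\right) + 41336 = \left(-138460 - -378015\right) + 41336 = \left(-138460 + 378015\right) + 41336 = 239555 + 41336 = 280891$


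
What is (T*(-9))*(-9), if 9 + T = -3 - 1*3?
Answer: -1215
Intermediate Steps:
T = -15 (T = -9 + (-3 - 1*3) = -9 + (-3 - 3) = -9 - 6 = -15)
(T*(-9))*(-9) = -15*(-9)*(-9) = 135*(-9) = -1215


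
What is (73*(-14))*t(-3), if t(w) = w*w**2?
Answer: 27594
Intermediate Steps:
t(w) = w**3
(73*(-14))*t(-3) = (73*(-14))*(-3)**3 = -1022*(-27) = 27594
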